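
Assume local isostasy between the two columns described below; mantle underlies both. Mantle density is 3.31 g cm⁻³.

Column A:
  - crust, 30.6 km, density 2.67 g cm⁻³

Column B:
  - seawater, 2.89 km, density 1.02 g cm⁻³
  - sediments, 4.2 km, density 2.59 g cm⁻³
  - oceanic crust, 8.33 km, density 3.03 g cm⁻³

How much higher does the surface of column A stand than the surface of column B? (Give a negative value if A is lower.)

For any compensation level in the mantle, the mantle terms cancel and isostasy reduces to e = (Σt_A − Σt_B) − (Σ(ρt)_A − Σ(ρt)_B) / ρ_m.
Σt_A = 30.6 km; Σt_B = 15.42 km; Σ(ρt)_A = 81.702; Σ(ρt)_B = 39.0657 (in km·g cm⁻³).
e = (30.6 − 15.42) − (81.702 − 39.0657) / 3.31 = 2.3 km.

2.3 km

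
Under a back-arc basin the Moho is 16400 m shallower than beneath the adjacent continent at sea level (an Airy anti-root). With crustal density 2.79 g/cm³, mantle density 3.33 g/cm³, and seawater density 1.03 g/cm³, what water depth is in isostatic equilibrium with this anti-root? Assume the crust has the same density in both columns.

5030 m

Replacing a thickness d of crust by seawater at the top must be balanced by replacing crust with mantle at the base: d (ρ_c − ρ_w) = a (ρ_m − ρ_c).
d = a (ρ_m − ρ_c)/(ρ_c − ρ_w) = 16400 m × 0.54/1.76 = 5030 m.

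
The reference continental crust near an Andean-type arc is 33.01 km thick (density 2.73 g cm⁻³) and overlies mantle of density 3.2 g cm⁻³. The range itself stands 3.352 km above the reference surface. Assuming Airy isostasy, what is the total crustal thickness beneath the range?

Root depth r = h ρ_c / (ρ_m − ρ_c) = 3.352 km × 2.73 / 0.47 = 19.47 km.
Total thickness = T + h + r = 33.01 km + 3.352 km + 19.47 km = 55.8 km.

55.8 km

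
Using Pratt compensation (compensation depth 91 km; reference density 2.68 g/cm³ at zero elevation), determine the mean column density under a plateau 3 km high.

Pratt balance: ρ_ref D = ρ (D + h).
ρ = ρ_ref D/(D + h) = 2.68 × 91 km/(91 km + 3 km) = 2.59 g/cm³.

2.59 g/cm³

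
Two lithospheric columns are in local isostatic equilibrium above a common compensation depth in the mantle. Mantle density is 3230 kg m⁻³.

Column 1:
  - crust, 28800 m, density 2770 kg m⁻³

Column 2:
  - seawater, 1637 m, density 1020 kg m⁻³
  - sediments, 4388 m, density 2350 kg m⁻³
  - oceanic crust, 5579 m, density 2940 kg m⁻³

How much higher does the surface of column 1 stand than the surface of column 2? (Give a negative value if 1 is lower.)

1290 m

For any compensation level in the mantle, the mantle terms cancel and isostasy reduces to e = (Σt_1 − Σt_2) − (Σ(ρt)_1 − Σ(ρt)_2) / ρ_m.
Σt_1 = 28800 m; Σt_2 = 11604 m; Σ(ρt)_1 = 79776000; Σ(ρt)_2 = 28383800 (in m·kg m⁻³).
e = (28800 − 11604) − (79776000 − 28383800) / 3230 = 1290 m.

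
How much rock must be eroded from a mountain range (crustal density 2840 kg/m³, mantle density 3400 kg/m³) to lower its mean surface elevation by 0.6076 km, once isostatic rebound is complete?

Net drop Δ = e − u = e − e ρ_c/ρ_m = e (ρ_m − ρ_c)/ρ_m.
e = Δ ρ_m/(ρ_m − ρ_c) = 0.6076 km × 3400/560 = 3.69 km.

3.69 km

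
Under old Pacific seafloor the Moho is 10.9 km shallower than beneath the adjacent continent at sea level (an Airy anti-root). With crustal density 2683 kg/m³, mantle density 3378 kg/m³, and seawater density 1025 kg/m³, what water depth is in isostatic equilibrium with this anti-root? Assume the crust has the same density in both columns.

Replacing a thickness d of crust by seawater at the top must be balanced by replacing crust with mantle at the base: d (ρ_c − ρ_w) = a (ρ_m − ρ_c).
d = a (ρ_m − ρ_c)/(ρ_c − ρ_w) = 10.9 km × 695/1658 = 4.57 km.

4.57 km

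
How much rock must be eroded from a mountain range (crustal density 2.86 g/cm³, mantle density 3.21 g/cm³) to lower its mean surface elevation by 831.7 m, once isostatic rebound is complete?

Net drop Δ = e − u = e − e ρ_c/ρ_m = e (ρ_m − ρ_c)/ρ_m.
e = Δ ρ_m/(ρ_m − ρ_c) = 831.7 m × 3.21/0.35 = 7630 m.

7630 m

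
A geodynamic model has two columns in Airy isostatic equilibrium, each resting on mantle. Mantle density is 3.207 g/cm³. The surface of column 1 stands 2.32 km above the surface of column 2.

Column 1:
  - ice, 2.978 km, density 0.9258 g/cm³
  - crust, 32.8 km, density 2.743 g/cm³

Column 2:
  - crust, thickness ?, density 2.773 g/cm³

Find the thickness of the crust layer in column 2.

Take the compensation level at the base of the deeper column (depth z_c below the surface of column 1) and equate Σ ρ_i t_i down to z_c; mantle fills any gap and the z_c terms cancel.
Column 1: 2.978×0.9258 + 32.8×2.743 + (z_c − 35.778)×3.207
Column 2: 2.32×0 + x×2.773 + (z_c − 2.32 − 0 − x)×3.207
The z_c×3.207 term appears on both sides and cancels. Collect the known terms of each column as K = Σ(ρt)_known − 3.207 × (depth of known layers): K_1 = 92.7274324 − 3.207×35.778 = −22.0126136; K_2 = 0 − 3.207×(2.32 + 0) = −7.44024.
Balance: K_1 = K_2 − x×(3.207 − 2.773), so x = (K_2 − K_1)/(3.207 − 2.773) = 14.5724/0.434 = 33.6 km.

33.6 km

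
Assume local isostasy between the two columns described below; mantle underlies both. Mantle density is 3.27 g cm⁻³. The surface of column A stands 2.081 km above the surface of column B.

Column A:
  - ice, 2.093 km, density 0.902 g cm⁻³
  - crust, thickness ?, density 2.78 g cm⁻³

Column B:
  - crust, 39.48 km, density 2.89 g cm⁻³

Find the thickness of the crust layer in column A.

34.4 km

Take the compensation level at the base of the deeper column (depth z_c below the surface of column A) and equate Σ ρ_i t_i down to z_c; mantle fills any gap and the z_c terms cancel.
Column A: 2.093×0.902 + x×2.78 + (z_c − 2.093 − x)×3.27
Column B: 2.081×0 + 39.48×2.89 + (z_c − 2.081 − 39.48)×3.27
The z_c×3.27 term appears on both sides and cancels. Collect the known terms of each column as K = Σ(ρt)_known − 3.27 × (depth of known layers): K_A = 1.887886 − 3.27×2.093 = −4.956224; K_B = 114.0972 − 3.27×(2.081 + 39.48) = −21.80727.
Balance: K_A − x×(3.27 − 2.78) = K_B, so x = (K_A − K_B)/(3.27 − 2.78) = 16.851/0.49 = 34.4 km.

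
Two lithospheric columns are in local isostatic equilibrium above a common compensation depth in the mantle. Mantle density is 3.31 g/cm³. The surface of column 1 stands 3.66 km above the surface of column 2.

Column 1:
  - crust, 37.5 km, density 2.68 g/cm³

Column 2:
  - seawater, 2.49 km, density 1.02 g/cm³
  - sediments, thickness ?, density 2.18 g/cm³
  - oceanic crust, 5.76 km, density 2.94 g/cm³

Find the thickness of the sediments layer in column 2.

Take the compensation level at the base of the deeper column (depth z_c below the surface of column 1) and equate Σ ρ_i t_i down to z_c; mantle fills any gap and the z_c terms cancel.
Column 1: 37.5×2.68 + (z_c − 37.5)×3.31
Column 2: 3.66×0 + 2.49×1.02 + x×2.18 + 5.76×2.94 + (z_c − 3.66 − 8.25 − x)×3.31
The z_c×3.31 term appears on both sides and cancels. Collect the known terms of each column as K = Σ(ρt)_known − 3.31 × (depth of known layers): K_1 = 100.5 − 3.31×37.5 = −23.625; K_2 = 19.4742 − 3.31×(3.66 + 8.25) = −19.9479.
Balance: K_1 = K_2 − x×(3.31 − 2.18), so x = (K_2 − K_1)/(3.31 − 2.18) = 3.6771/1.13 = 3.25 km.

3.25 km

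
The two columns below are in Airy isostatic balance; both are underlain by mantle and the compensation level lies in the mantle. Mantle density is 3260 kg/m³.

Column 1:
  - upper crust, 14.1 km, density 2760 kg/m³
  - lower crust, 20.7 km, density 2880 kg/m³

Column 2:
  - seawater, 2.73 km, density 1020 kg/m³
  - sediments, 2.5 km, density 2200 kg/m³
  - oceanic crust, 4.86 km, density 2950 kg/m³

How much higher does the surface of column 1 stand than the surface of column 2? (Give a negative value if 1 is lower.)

1.42 km

For any compensation level in the mantle, the mantle terms cancel and isostasy reduces to e = (Σt_1 − Σt_2) − (Σ(ρt)_1 − Σ(ρt)_2) / ρ_m.
Σt_1 = 34.8 km; Σt_2 = 10.09 km; Σ(ρt)_1 = 98532; Σ(ρt)_2 = 22621.6 (in km·kg/m³).
e = (34.8 − 10.09) − (98532 − 22621.6) / 3260 = 1.42 km.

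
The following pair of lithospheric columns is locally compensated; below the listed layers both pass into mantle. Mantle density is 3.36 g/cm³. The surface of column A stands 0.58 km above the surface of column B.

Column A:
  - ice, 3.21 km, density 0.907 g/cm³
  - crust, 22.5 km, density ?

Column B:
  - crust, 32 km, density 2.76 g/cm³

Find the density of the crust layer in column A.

2.77 g/cm³

Take the compensation level at the base of the deeper column (depth z_c below the surface of column A) and equate Σ ρ_i t_i down to z_c; mantle fills any gap and the z_c terms cancel.
Column A: 3.21×0.907 + 22.5×ρ + (z_c − 25.71)×3.36
Column B: 0.58×0 + 32×2.76 + (z_c − 0.58 − 32)×3.36
The z_c×3.36 term appears on both sides and cancels. Collect the known terms of each column as K = Σ(ρt)_known − 3.36 × (depth of known layers): K_A = 2.91147 − 3.36×25.71 = −83.47413; K_B = 88.32 − 3.36×(0.58 + 32) = −21.1488.
Balance: K_A + 22.5×ρ = K_B, so ρ = (K_B − K_A)/22.5 = 62.3253/22.5 = 2.77 g/cm³.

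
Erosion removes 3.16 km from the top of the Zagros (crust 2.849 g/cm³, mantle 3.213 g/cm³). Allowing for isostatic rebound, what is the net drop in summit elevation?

Rebound u = e ρ_c/ρ_m = 3.16 km × 2.849/3.213 = 2.802 km.
Net surface drop = e − u = 3.16 km − 2.802 km = e (ρ_m − ρ_c)/ρ_m = 0.358 km.

0.358 km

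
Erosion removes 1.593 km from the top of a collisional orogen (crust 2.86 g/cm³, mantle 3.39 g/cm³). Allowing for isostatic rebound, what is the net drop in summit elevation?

Rebound u = e ρ_c/ρ_m = 1.593 km × 2.86/3.39 = 1.344 km.
Net surface drop = e − u = 1.593 km − 1.344 km = e (ρ_m − ρ_c)/ρ_m = 0.249 km.

0.249 km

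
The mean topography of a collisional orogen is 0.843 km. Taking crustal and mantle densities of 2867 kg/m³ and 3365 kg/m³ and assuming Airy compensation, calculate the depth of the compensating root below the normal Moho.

Equating mass per unit area of the two columns: the weight of the topography is balanced by the buoyancy of the root, ρ_c h = (ρ_m − ρ_c) r.
r = h · ρ_c / (ρ_m − ρ_c) = 0.843 km × 2867 / (3365 − 2867) = 4.85 km.

4.85 km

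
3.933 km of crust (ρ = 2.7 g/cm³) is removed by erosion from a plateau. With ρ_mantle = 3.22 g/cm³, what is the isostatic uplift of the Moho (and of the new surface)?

Unloading: uplift u = e ρ_c/ρ_m = 3.933 km × 2.7/3.22 = 3.3 km.

3.3 km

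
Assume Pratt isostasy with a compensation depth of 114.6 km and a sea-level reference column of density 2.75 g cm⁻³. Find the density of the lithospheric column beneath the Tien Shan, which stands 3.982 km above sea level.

Pratt balance: ρ_ref D = ρ (D + h).
ρ = ρ_ref D/(D + h) = 2.75 × 114.6 km/(114.6 km + 3.982 km) = 2.66 g cm⁻³.

2.66 g cm⁻³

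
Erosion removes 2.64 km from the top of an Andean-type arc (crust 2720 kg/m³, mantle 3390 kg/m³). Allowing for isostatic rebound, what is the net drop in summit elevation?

Rebound u = e ρ_c/ρ_m = 2.64 km × 2720/3390 = 2.118 km.
Net surface drop = e − u = 2.64 km − 2.118 km = e (ρ_m − ρ_c)/ρ_m = 0.522 km.

0.522 km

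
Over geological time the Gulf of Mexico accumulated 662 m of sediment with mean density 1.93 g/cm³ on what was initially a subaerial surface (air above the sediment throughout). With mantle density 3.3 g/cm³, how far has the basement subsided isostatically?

Subaerial load: s = t ρ_sed / ρ_m = 662 m × 1.93/3.3 = 387 m.

387 m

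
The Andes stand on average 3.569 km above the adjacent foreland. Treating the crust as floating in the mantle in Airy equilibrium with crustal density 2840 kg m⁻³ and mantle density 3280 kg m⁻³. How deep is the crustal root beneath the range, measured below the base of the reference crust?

Equating mass per unit area of the two columns: the weight of the topography is balanced by the buoyancy of the root, ρ_c h = (ρ_m − ρ_c) r.
r = h · ρ_c / (ρ_m − ρ_c) = 3.569 km × 2840 / (3280 − 2840) = 23 km.

23 km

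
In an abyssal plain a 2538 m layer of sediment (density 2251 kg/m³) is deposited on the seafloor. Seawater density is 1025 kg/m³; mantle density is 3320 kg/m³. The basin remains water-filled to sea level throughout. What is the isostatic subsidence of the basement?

Submarine loading: the sediment displaces seawater, and the subsidence is in turn flooded, so s (ρ_m − ρ_w) = t (ρ_sed − ρ_w).
s = 2538 m × (2251 − 1025) / (3320 − 1025) = 1360 m.

1360 m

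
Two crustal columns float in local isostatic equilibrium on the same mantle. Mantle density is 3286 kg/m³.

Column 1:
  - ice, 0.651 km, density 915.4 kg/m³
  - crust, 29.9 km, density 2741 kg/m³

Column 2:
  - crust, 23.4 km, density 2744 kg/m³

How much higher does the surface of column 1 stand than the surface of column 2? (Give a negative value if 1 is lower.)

For any compensation level in the mantle, the mantle terms cancel and isostasy reduces to e = (Σt_1 − Σt_2) − (Σ(ρt)_1 − Σ(ρt)_2) / ρ_m.
Σt_1 = 30.551 km; Σt_2 = 23.4 km; Σ(ρt)_1 = 82551.8254; Σ(ρt)_2 = 64209.6 (in km·kg/m³).
e = (30.551 − 23.4) − (82551.8254 − 64209.6) / 3286 = 1.57 km.

1.57 km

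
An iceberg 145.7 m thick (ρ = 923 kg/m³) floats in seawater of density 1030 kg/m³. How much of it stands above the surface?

15.1 m

Floating equilibrium: submerged depth d = t ρ_obj/ρ_fluid = 145.7 m × 923/1030 = 130.6 m.
Freeboard = t − d = 145.7 m − 130.6 m = 15.1 m.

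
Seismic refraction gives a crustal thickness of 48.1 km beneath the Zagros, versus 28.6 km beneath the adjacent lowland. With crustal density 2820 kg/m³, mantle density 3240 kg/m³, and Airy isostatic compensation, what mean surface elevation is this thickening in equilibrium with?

Excess crust Δ = 48.1 km − 28.6 km = 19.5 km, split between elevation h and root r with h + r = Δ.
Airy balance ρ_c h = (ρ_m − ρ_c) r gives r = h ρ_c/(ρ_m − ρ_c), so h (1 + ρ_c/(ρ_m − ρ_c)) = Δ, i.e. h = Δ (ρ_m − ρ_c)/ρ_m.
h = 19.5 km × 420/3240 = 2.53 km.

2.53 km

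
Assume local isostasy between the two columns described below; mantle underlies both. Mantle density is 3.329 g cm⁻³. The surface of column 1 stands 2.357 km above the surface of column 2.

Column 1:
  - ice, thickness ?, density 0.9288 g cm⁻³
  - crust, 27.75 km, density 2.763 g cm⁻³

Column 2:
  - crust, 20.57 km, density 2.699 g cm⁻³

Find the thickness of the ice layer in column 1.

Take the compensation level at the base of the deeper column (depth z_c below the surface of column 1) and equate Σ ρ_i t_i down to z_c; mantle fills any gap and the z_c terms cancel.
Column 1: x×0.9288 + 27.75×2.763 + (z_c − 27.75 − x)×3.329
Column 2: 2.357×0 + 20.57×2.699 + (z_c − 2.357 − 20.57)×3.329
The z_c×3.329 term appears on both sides and cancels. Collect the known terms of each column as K = Σ(ρt)_known − 3.329 × (depth of known layers): K_1 = 76.67325 − 3.329×27.75 = −15.7065; K_2 = 55.51843 − 3.329×(2.357 + 20.57) = −20.805553.
Balance: K_1 − x×(3.329 − 0.9288) = K_2, so x = (K_1 − K_2)/(3.329 − 0.9288) = 5.09905/2.4002 = 2.12 km.

2.12 km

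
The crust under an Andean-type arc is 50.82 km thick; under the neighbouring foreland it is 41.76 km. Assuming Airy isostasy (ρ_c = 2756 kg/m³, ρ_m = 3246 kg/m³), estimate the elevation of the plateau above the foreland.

Excess crust Δ = 50.82 km − 41.76 km = 9.06 km, split between elevation h and root r with h + r = Δ.
Airy balance ρ_c h = (ρ_m − ρ_c) r gives r = h ρ_c/(ρ_m − ρ_c), so h (1 + ρ_c/(ρ_m − ρ_c)) = Δ, i.e. h = Δ (ρ_m − ρ_c)/ρ_m.
h = 9.06 km × 490/3246 = 1.37 km.

1.37 km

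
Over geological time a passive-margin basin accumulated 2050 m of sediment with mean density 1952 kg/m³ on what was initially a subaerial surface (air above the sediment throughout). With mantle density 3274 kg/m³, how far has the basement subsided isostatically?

Subaerial load: s = t ρ_sed / ρ_m = 2050 m × 1952/3274 = 1220 m.

1220 m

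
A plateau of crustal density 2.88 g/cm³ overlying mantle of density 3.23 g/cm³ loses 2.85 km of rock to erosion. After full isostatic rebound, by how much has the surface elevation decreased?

0.309 km

Rebound u = e ρ_c/ρ_m = 2.85 km × 2.88/3.23 = 2.541 km.
Net surface drop = e − u = 2.85 km − 2.541 km = e (ρ_m − ρ_c)/ρ_m = 0.309 km.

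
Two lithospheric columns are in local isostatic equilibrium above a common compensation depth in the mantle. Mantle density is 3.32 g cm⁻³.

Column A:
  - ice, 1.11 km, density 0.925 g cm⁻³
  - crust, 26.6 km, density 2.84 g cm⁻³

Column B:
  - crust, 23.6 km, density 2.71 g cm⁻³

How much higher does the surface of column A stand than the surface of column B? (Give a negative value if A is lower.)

For any compensation level in the mantle, the mantle terms cancel and isostasy reduces to e = (Σt_A − Σt_B) − (Σ(ρt)_A − Σ(ρt)_B) / ρ_m.
Σt_A = 27.71 km; Σt_B = 23.6 km; Σ(ρt)_A = 76.57075; Σ(ρt)_B = 63.956 (in km·g cm⁻³).
e = (27.71 − 23.6) − (76.57075 − 63.956) / 3.32 = 0.31 km.

0.31 km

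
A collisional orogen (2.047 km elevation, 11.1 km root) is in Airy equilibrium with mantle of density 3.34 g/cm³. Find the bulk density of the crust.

ρ_c h = (ρ_m − ρ_c) r → ρ_c (h + r) = ρ_m r → ρ_c = ρ_m r / (h + r).
ρ_c = 3.34 × 11.1 km / (2.047 km + 11.1 km) = 2.82 g/cm³.

2.82 g/cm³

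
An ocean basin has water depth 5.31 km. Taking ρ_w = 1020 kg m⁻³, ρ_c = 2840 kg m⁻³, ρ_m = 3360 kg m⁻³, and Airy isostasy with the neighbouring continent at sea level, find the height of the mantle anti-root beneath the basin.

18.6 km

Equating mass per unit area of the two columns: replacing crust with seawater at the top is compensated by replacing crust with mantle at the base: d (ρ_c − ρ_w) = a (ρ_m − ρ_c).
a = d (ρ_c − ρ_w)/(ρ_m − ρ_c) = 5.31 km × 1820/520 = 18.6 km.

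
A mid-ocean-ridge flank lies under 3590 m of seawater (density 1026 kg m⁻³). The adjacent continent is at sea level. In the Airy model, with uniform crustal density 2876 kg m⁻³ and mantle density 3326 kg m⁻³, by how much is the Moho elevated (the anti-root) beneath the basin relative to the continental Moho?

14800 m

In Airy isostatic equilibrium: replacing crust with seawater at the top is compensated by replacing crust with mantle at the base: d (ρ_c − ρ_w) = a (ρ_m − ρ_c).
a = d (ρ_c − ρ_w)/(ρ_m − ρ_c) = 3590 m × 1850/450 = 14800 m.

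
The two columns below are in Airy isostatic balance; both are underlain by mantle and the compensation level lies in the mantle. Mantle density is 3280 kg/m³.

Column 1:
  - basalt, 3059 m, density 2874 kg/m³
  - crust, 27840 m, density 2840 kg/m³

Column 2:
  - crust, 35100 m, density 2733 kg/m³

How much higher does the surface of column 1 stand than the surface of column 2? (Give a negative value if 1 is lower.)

−1740 m

For any compensation level in the mantle, the mantle terms cancel and isostasy reduces to e = (Σt_1 − Σt_2) − (Σ(ρt)_1 − Σ(ρt)_2) / ρ_m.
Σt_1 = 30899 m; Σt_2 = 35100 m; Σ(ρt)_1 = 87857166; Σ(ρt)_2 = 95928300 (in m·kg/m³).
e = (30899 − 35100) − (87857166 − 95928300) / 3280 = −1740 m.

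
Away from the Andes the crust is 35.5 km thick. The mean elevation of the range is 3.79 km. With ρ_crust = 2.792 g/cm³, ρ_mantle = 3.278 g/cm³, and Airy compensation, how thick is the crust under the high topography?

Root depth r = h ρ_c / (ρ_m − ρ_c) = 3.79 km × 2.792 / 0.486 = 21.77 km.
Total thickness = T + h + r = 35.5 km + 3.79 km + 21.77 km = 61.1 km.

61.1 km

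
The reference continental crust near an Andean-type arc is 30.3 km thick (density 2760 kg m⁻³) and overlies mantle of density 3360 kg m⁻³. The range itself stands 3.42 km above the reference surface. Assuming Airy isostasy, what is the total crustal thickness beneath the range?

Root depth r = h ρ_c / (ρ_m − ρ_c) = 3.42 km × 2760 / 600 = 15.73 km.
Total thickness = T + h + r = 30.3 km + 3.42 km + 15.73 km = 49.5 km.

49.5 km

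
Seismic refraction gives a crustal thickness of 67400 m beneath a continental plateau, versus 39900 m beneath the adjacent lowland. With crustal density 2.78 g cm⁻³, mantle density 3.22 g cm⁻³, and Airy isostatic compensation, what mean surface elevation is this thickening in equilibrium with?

3760 m

Excess crust Δ = 67400 m − 39900 m = 27500 m, split between elevation h and root r with h + r = Δ.
Airy balance ρ_c h = (ρ_m − ρ_c) r gives r = h ρ_c/(ρ_m − ρ_c), so h (1 + ρ_c/(ρ_m − ρ_c)) = Δ, i.e. h = Δ (ρ_m − ρ_c)/ρ_m.
h = 27500 m × 0.44/3.22 = 3760 m.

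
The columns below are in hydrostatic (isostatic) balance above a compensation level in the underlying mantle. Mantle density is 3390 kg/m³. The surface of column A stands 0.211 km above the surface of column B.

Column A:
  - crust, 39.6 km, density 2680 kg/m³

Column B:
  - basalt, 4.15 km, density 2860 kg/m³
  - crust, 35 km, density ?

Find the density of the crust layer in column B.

Take the compensation level at the base of the deeper column (depth z_c below the surface of column A) and equate Σ ρ_i t_i down to z_c; mantle fills any gap and the z_c terms cancel.
Column A: 39.6×2680 + (z_c − 39.6)×3390
Column B: 0.211×0 + 4.15×2860 + 35×ρ + (z_c − 0.211 − 39.15)×3390
The z_c×3390 term appears on both sides and cancels. Collect the known terms of each column as K = Σ(ρt)_known − 3390 × (depth of known layers): K_A = 106128 − 3390×39.6 = −28116; K_B = 11869 − 3390×(0.211 + 39.15) = −121564.79.
Balance: K_A = K_B + 35×ρ, so ρ = (K_A − K_B)/35 = 93448.8/35 = 2670 kg/m³.

2670 kg/m³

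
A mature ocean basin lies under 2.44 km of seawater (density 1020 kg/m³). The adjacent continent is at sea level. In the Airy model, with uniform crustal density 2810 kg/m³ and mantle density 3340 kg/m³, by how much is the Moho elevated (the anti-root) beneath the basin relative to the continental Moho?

By Archimedes' principle applied to the lithosphere: replacing crust with seawater at the top is compensated by replacing crust with mantle at the base: d (ρ_c − ρ_w) = a (ρ_m − ρ_c).
a = d (ρ_c − ρ_w)/(ρ_m − ρ_c) = 2.44 km × 1790/530 = 8.24 km.

8.24 km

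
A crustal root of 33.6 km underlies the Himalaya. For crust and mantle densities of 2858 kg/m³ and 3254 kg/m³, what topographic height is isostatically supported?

By Archimedes' principle applied to the lithosphere: ρ_c h = (ρ_m − ρ_c) r.
h = r (ρ_m − ρ_c) / ρ_c = 33.6 km × (3254 − 2858) / 2858 = 4.66 km.

4.66 km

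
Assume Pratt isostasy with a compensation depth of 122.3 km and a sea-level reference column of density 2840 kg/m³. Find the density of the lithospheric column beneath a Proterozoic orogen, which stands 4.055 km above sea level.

2750 kg/m³

Pratt balance: ρ_ref D = ρ (D + h).
ρ = ρ_ref D/(D + h) = 2840 × 122.3 km/(122.3 km + 4.055 km) = 2750 kg/m³.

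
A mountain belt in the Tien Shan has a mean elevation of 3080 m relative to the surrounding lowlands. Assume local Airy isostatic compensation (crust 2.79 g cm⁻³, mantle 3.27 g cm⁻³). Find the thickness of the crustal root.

17900 m

For local isostatic compensation: the weight of the topography is balanced by the buoyancy of the root, ρ_c h = (ρ_m − ρ_c) r.
r = h · ρ_c / (ρ_m − ρ_c) = 3080 m × 2.79 / (3.27 − 2.79) = 17900 m.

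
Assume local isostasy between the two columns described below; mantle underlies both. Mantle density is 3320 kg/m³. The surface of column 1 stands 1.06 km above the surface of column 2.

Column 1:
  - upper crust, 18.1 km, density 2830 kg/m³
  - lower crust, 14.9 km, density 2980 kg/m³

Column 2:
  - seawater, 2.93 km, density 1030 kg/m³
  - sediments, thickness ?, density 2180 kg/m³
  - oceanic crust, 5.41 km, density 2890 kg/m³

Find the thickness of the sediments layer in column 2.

1.21 km

Take the compensation level at the base of the deeper column (depth z_c below the surface of column 1) and equate Σ ρ_i t_i down to z_c; mantle fills any gap and the z_c terms cancel.
Column 1: 18.1×2830 + 14.9×2980 + (z_c − 33)×3320
Column 2: 1.06×0 + 2.93×1030 + x×2180 + 5.41×2890 + (z_c − 1.06 − 8.34 − x)×3320
The z_c×3320 term appears on both sides and cancels. Collect the known terms of each column as K = Σ(ρt)_known − 3320 × (depth of known layers): K_1 = 95625 − 3320×33 = −13935; K_2 = 18652.8 − 3320×(1.06 + 8.34) = −12555.2.
Balance: K_1 = K_2 − x×(3320 − 2180), so x = (K_2 − K_1)/(3320 − 2180) = 1379.8/1140 = 1.21 km.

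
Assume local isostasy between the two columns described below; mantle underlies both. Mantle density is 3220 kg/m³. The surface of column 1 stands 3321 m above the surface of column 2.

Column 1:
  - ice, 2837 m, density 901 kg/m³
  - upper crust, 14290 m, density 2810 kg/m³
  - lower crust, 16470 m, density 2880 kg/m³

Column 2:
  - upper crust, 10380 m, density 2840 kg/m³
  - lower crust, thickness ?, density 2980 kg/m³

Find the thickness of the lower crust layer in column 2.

14200 m

Take the compensation level at the base of the deeper column (depth z_c below the surface of column 1) and equate Σ ρ_i t_i down to z_c; mantle fills any gap and the z_c terms cancel.
Column 1: 2837×901 + 14290×2810 + 16470×2880 + (z_c − 33597)×3220
Column 2: 3321×0 + 10380×2840 + x×2980 + (z_c − 3321 − 10380 − x)×3220
The z_c×3220 term appears on both sides and cancels. Collect the known terms of each column as K = Σ(ρt)_known − 3220 × (depth of known layers): K_1 = 90144637 − 3220×33597 = −18037703; K_2 = 29479200 − 3220×(3321 + 10380) = −14638020.
Balance: K_1 = K_2 − x×(3220 − 2980), so x = (K_2 − K_1)/(3220 − 2980) = 3399680/240 = 14200 m.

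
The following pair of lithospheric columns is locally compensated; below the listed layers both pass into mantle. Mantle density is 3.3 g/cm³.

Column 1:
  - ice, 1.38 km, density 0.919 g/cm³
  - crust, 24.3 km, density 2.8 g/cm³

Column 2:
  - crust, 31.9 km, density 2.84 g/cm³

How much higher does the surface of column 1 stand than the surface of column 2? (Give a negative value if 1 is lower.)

For any compensation level in the mantle, the mantle terms cancel and isostasy reduces to e = (Σt_1 − Σt_2) − (Σ(ρt)_1 − Σ(ρt)_2) / ρ_m.
Σt_1 = 25.68 km; Σt_2 = 31.9 km; Σ(ρt)_1 = 69.30822; Σ(ρt)_2 = 90.596 (in km·g/cm³).
e = (25.68 − 31.9) − (69.30822 − 90.596) / 3.3 = 0.231 km.

0.231 km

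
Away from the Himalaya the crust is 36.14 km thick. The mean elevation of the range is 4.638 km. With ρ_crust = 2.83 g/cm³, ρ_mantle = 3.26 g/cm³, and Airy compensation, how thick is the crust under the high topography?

71.3 km

Root depth r = h ρ_c / (ρ_m − ρ_c) = 4.638 km × 2.83 / 0.43 = 30.52 km.
Total thickness = T + h + r = 36.14 km + 4.638 km + 30.52 km = 71.3 km.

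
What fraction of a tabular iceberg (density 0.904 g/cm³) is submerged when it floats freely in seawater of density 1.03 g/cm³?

87.8%

Submerged fraction = ρ_obj/ρ_fluid = 0.904/1.03 = 87.8%.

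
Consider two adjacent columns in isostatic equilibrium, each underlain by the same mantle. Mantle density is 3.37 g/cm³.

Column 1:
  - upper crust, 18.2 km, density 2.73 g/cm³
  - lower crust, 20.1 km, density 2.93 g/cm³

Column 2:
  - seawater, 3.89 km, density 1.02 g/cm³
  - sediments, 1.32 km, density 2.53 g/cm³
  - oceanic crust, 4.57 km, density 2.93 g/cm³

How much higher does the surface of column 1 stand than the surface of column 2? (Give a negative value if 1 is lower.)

2.44 km

For any compensation level in the mantle, the mantle terms cancel and isostasy reduces to e = (Σt_1 − Σt_2) − (Σ(ρt)_1 − Σ(ρt)_2) / ρ_m.
Σt_1 = 38.3 km; Σt_2 = 9.78 km; Σ(ρt)_1 = 108.579; Σ(ρt)_2 = 20.6975 (in km·g/cm³).
e = (38.3 − 9.78) − (108.579 − 20.6975) / 3.37 = 2.44 km.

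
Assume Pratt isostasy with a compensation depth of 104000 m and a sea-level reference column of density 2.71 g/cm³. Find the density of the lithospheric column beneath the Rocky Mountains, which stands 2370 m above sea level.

Pratt balance: ρ_ref D = ρ (D + h).
ρ = ρ_ref D/(D + h) = 2.71 × 104000 m/(104000 m + 2370 m) = 2.65 g/cm³.

2.65 g/cm³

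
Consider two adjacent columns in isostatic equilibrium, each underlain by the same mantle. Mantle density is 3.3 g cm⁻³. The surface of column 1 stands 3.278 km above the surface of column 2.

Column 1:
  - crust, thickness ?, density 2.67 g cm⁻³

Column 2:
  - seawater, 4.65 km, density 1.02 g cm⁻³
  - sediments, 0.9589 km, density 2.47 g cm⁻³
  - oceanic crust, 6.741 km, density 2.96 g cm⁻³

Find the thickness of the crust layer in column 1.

Take the compensation level at the base of the deeper column (depth z_c below the surface of column 1) and equate Σ ρ_i t_i down to z_c; mantle fills any gap and the z_c terms cancel.
Column 1: x×2.67 + (z_c − 0 − x)×3.3
Column 2: 3.278×0 + 4.65×1.02 + 0.9589×2.47 + 6.741×2.96 + (z_c − 3.278 − 12.3499)×3.3
The z_c×3.3 term appears on both sides and cancels. Collect the known terms of each column as K = Σ(ρt)_known − 3.3 × (depth of known layers): K_1 = 0 − 3.3×0 = 0; K_2 = 27.064843 − 3.3×(3.278 + 12.3499) = −24.507227.
Balance: K_1 − x×(3.3 − 2.67) = K_2, so x = (K_1 − K_2)/(3.3 − 2.67) = 24.5072/0.63 = 38.9 km.

38.9 km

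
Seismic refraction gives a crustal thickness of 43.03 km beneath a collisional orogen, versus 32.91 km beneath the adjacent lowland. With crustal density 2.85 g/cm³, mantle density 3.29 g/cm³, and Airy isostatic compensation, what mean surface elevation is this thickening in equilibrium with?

Excess crust Δ = 43.03 km − 32.91 km = 10.12 km, split between elevation h and root r with h + r = Δ.
Airy balance ρ_c h = (ρ_m − ρ_c) r gives r = h ρ_c/(ρ_m − ρ_c), so h (1 + ρ_c/(ρ_m − ρ_c)) = Δ, i.e. h = Δ (ρ_m − ρ_c)/ρ_m.
h = 10.12 km × 0.44/3.29 = 1.35 km.

1.35 km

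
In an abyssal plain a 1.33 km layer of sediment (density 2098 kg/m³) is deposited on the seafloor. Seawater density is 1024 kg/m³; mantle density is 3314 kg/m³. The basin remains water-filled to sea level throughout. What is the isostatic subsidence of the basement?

0.624 km

Submarine loading: the sediment displaces seawater, and the subsidence is in turn flooded, so s (ρ_m − ρ_w) = t (ρ_sed − ρ_w).
s = 1.33 km × (2098 − 1024) / (3314 − 1024) = 0.624 km.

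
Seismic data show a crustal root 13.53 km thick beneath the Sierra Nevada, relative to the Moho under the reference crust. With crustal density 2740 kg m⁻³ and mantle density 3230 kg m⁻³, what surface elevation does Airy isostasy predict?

2.42 km

Isostatic balance requires: ρ_c h = (ρ_m − ρ_c) r.
h = r (ρ_m − ρ_c) / ρ_c = 13.53 km × (3230 − 2740) / 2740 = 2.42 km.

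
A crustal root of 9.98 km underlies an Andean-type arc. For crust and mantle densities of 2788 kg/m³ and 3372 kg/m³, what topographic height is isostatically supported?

2.09 km

Isostatic balance requires: ρ_c h = (ρ_m − ρ_c) r.
h = r (ρ_m − ρ_c) / ρ_c = 9.98 km × (3372 − 2788) / 2788 = 2.09 km.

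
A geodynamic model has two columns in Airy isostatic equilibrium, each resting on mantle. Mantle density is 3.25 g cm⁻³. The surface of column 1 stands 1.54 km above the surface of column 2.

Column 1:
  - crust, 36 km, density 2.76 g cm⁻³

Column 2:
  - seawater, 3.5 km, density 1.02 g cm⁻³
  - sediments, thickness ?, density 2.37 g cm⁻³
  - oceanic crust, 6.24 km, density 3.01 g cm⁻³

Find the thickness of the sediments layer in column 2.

3.79 km

Take the compensation level at the base of the deeper column (depth z_c below the surface of column 1) and equate Σ ρ_i t_i down to z_c; mantle fills any gap and the z_c terms cancel.
Column 1: 36×2.76 + (z_c − 36)×3.25
Column 2: 1.54×0 + 3.5×1.02 + x×2.37 + 6.24×3.01 + (z_c − 1.54 − 9.74 − x)×3.25
The z_c×3.25 term appears on both sides and cancels. Collect the known terms of each column as K = Σ(ρt)_known − 3.25 × (depth of known layers): K_1 = 99.36 − 3.25×36 = −17.64; K_2 = 22.3524 − 3.25×(1.54 + 9.74) = −14.3076.
Balance: K_1 = K_2 − x×(3.25 − 2.37), so x = (K_2 − K_1)/(3.25 − 2.37) = 3.3324/0.88 = 3.79 km.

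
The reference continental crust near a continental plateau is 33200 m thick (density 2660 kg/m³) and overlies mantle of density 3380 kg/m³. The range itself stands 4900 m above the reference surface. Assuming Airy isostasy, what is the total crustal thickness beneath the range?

56200 m

Root depth r = h ρ_c / (ρ_m − ρ_c) = 4900 m × 2660 / 720 = 18100 m.
Total thickness = T + h + r = 33200 m + 4900 m + 18100 m = 56200 m.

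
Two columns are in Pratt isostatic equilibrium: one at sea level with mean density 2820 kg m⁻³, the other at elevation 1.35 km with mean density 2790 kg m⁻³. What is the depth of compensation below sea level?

126 km

ρ_ref D = ρ (D + h) → D (ρ_ref − ρ) = ρ h.
D = ρ h/(ρ_ref − ρ) = 2790 × 1.35 km/(2820 − 2790) = 126 km.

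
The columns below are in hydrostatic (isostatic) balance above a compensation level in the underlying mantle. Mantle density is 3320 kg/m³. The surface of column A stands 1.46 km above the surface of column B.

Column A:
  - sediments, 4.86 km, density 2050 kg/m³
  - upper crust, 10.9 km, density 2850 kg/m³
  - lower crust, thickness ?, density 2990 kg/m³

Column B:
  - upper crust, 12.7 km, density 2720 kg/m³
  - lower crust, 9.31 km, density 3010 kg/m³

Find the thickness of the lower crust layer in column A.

Take the compensation level at the base of the deeper column (depth z_c below the surface of column A) and equate Σ ρ_i t_i down to z_c; mantle fills any gap and the z_c terms cancel.
Column A: 4.86×2050 + 10.9×2850 + x×2990 + (z_c − 15.76 − x)×3320
Column B: 1.46×0 + 12.7×2720 + 9.31×3010 + (z_c − 1.46 − 22.01)×3320
The z_c×3320 term appears on both sides and cancels. Collect the known terms of each column as K = Σ(ρt)_known − 3320 × (depth of known layers): K_A = 41028 − 3320×15.76 = −11295.2; K_B = 62567.1 − 3320×(1.46 + 22.01) = −15353.3.
Balance: K_A − x×(3320 − 2990) = K_B, so x = (K_A − K_B)/(3320 − 2990) = 4058.1/330 = 12.3 km.

12.3 km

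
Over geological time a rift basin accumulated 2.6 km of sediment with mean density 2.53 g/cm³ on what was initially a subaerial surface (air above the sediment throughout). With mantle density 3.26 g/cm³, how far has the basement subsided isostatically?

2.02 km

Subaerial load: s = t ρ_sed / ρ_m = 2.6 km × 2.53/3.26 = 2.02 km.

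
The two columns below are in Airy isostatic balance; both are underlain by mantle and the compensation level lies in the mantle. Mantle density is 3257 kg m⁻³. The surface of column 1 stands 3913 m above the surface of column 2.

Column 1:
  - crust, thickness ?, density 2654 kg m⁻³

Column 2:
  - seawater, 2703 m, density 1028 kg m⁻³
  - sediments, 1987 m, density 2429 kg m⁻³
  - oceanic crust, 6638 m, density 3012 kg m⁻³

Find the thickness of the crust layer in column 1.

Take the compensation level at the base of the deeper column (depth z_c below the surface of column 1) and equate Σ ρ_i t_i down to z_c; mantle fills any gap and the z_c terms cancel.
Column 1: x×2654 + (z_c − 0 − x)×3257
Column 2: 3913×0 + 2703×1028 + 1987×2429 + 6638×3012 + (z_c − 3913 − 11328)×3257
The z_c×3257 term appears on both sides and cancels. Collect the known terms of each column as K = Σ(ρt)_known − 3257 × (depth of known layers): K_1 = 0 − 3257×0 = 0; K_2 = 27598763 − 3257×(3913 + 11328) = −22041174.
Balance: K_1 − x×(3257 − 2654) = K_2, so x = (K_1 − K_2)/(3257 − 2654) = 22041200/603 = 36600 m.

36600 m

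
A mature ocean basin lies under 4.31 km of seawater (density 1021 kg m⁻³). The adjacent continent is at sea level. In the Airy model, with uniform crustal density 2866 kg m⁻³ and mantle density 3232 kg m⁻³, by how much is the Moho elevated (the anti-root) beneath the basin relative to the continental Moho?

21.7 km

In Airy isostatic equilibrium: replacing crust with seawater at the top is compensated by replacing crust with mantle at the base: d (ρ_c − ρ_w) = a (ρ_m − ρ_c).
a = d (ρ_c − ρ_w)/(ρ_m − ρ_c) = 4.31 km × 1845/366 = 21.7 km.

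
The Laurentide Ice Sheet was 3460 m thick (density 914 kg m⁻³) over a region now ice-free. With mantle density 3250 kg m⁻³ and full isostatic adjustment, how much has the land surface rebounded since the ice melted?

973 m

Removing the load lets mantle flow back in; uplift u satisfies ρ_ice t = ρ_m u.
u = t ρ_ice/ρ_m = 3460 m × 914/3250 = 973 m.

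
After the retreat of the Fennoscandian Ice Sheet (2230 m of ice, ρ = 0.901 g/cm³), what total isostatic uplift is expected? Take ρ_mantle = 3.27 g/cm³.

Removing the load lets mantle flow back in; uplift u satisfies ρ_ice t = ρ_m u.
u = t ρ_ice/ρ_m = 2230 m × 0.901/3.27 = 614 m.

614 m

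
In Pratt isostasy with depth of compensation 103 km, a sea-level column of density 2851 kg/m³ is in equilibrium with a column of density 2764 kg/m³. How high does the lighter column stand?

3.24 km

ρ_ref D = ρ (D + h) → h = D (ρ_ref − ρ)/ρ.
h = 103 km × (2851 − 2764)/2764 = 3.24 km.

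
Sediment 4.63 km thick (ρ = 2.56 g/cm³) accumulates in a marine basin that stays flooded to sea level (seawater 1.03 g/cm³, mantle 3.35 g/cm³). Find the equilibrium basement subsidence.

3.05 km

Submarine loading: the sediment displaces seawater, and the subsidence is in turn flooded, so s (ρ_m − ρ_w) = t (ρ_sed − ρ_w).
s = 4.63 km × (2.56 − 1.03) / (3.35 − 1.03) = 3.05 km.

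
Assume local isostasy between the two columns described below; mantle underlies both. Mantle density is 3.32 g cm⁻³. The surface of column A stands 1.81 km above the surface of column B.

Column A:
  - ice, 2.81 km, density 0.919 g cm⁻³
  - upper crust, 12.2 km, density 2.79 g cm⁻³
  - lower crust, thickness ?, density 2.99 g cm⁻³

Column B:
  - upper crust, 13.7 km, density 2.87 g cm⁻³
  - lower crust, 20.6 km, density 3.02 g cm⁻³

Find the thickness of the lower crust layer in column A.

15.6 km

Take the compensation level at the base of the deeper column (depth z_c below the surface of column A) and equate Σ ρ_i t_i down to z_c; mantle fills any gap and the z_c terms cancel.
Column A: 2.81×0.919 + 12.2×2.79 + x×2.99 + (z_c − 15.01 − x)×3.32
Column B: 1.81×0 + 13.7×2.87 + 20.6×3.02 + (z_c − 1.81 − 34.3)×3.32
The z_c×3.32 term appears on both sides and cancels. Collect the known terms of each column as K = Σ(ρt)_known − 3.32 × (depth of known layers): K_A = 36.62039 − 3.32×15.01 = −13.21281; K_B = 101.531 − 3.32×(1.81 + 34.3) = −18.3542.
Balance: K_A − x×(3.32 − 2.99) = K_B, so x = (K_A − K_B)/(3.32 − 2.99) = 5.14139/0.33 = 15.6 km.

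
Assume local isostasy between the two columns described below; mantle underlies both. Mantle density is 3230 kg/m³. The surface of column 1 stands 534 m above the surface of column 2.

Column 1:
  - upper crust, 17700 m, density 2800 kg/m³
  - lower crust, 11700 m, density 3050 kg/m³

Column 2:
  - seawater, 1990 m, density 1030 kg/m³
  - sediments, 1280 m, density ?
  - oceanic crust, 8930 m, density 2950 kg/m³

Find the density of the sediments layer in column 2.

2360 kg/m³

Take the compensation level at the base of the deeper column (depth z_c below the surface of column 1) and equate Σ ρ_i t_i down to z_c; mantle fills any gap and the z_c terms cancel.
Column 1: 17700×2800 + 11700×3050 + (z_c − 29400)×3230
Column 2: 534×0 + 1990×1030 + 1280×ρ + 8930×2950 + (z_c − 534 − 12200)×3230
The z_c×3230 term appears on both sides and cancels. Collect the known terms of each column as K = Σ(ρt)_known − 3230 × (depth of known layers): K_1 = 85245000 − 3230×29400 = −9717000; K_2 = 28393200 − 3230×(534 + 12200) = −12737620.
Balance: K_1 = K_2 + 1280×ρ, so ρ = (K_1 − K_2)/1280 = 3020620/1280 = 2360 kg/m³.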